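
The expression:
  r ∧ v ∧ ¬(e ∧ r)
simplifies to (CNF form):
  r ∧ v ∧ ¬e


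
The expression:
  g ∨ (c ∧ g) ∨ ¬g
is always true.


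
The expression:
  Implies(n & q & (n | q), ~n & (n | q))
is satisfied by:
  {q: False, n: False}
  {n: True, q: False}
  {q: True, n: False}


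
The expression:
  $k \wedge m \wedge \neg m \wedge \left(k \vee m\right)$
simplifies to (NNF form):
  $\text{False}$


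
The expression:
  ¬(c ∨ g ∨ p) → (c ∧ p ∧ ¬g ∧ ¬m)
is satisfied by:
  {c: True, g: True, p: True}
  {c: True, g: True, p: False}
  {c: True, p: True, g: False}
  {c: True, p: False, g: False}
  {g: True, p: True, c: False}
  {g: True, p: False, c: False}
  {p: True, g: False, c: False}


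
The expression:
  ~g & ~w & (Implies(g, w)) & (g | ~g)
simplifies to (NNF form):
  ~g & ~w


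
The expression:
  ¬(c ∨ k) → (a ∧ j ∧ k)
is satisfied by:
  {k: True, c: True}
  {k: True, c: False}
  {c: True, k: False}


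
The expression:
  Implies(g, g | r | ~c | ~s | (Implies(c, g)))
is always true.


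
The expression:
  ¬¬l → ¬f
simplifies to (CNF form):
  ¬f ∨ ¬l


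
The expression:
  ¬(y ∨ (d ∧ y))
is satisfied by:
  {y: False}


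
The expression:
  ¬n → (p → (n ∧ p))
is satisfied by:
  {n: True, p: False}
  {p: False, n: False}
  {p: True, n: True}


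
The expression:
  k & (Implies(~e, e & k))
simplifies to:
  e & k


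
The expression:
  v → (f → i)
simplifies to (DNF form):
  i ∨ ¬f ∨ ¬v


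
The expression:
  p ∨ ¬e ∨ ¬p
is always true.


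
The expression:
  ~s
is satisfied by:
  {s: False}


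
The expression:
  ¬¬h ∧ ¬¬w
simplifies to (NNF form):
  h ∧ w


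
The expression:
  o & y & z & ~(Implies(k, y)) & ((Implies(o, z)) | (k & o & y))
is never true.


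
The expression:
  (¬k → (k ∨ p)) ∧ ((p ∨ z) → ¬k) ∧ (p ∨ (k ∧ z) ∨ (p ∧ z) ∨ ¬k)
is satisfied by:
  {p: True, k: False}


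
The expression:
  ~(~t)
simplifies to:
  t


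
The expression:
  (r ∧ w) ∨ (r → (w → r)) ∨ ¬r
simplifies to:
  True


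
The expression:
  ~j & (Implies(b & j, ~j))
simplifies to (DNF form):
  ~j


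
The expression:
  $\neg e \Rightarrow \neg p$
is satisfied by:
  {e: True, p: False}
  {p: False, e: False}
  {p: True, e: True}


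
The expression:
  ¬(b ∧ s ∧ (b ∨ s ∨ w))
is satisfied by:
  {s: False, b: False}
  {b: True, s: False}
  {s: True, b: False}


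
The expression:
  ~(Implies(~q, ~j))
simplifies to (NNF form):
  j & ~q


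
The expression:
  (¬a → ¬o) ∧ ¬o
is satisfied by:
  {o: False}


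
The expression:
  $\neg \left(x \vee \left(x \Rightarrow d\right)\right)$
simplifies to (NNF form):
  $\text{False}$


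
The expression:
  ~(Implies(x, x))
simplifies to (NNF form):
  False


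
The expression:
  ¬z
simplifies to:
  ¬z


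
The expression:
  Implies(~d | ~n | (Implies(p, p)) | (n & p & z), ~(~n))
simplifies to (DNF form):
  n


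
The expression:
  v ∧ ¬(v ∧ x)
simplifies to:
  v ∧ ¬x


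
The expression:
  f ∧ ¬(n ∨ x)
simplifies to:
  f ∧ ¬n ∧ ¬x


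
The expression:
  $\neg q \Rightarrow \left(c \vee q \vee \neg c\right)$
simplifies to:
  $\text{True}$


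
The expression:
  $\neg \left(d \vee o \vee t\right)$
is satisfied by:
  {d: False, o: False, t: False}


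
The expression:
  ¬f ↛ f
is always true.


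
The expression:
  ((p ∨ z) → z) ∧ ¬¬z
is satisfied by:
  {z: True}


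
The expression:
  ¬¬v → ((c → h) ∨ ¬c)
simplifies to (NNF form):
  h ∨ ¬c ∨ ¬v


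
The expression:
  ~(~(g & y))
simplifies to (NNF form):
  g & y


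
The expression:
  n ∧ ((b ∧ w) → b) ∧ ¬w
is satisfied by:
  {n: True, w: False}


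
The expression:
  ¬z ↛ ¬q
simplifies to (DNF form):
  q ∧ ¬z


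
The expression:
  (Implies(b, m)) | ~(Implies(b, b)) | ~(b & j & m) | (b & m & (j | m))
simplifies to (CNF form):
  True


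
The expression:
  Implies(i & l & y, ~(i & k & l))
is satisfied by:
  {l: False, k: False, y: False, i: False}
  {i: True, l: False, k: False, y: False}
  {y: True, l: False, k: False, i: False}
  {i: True, y: True, l: False, k: False}
  {k: True, i: False, l: False, y: False}
  {i: True, k: True, l: False, y: False}
  {y: True, k: True, i: False, l: False}
  {i: True, y: True, k: True, l: False}
  {l: True, y: False, k: False, i: False}
  {i: True, l: True, y: False, k: False}
  {y: True, l: True, i: False, k: False}
  {i: True, y: True, l: True, k: False}
  {k: True, l: True, y: False, i: False}
  {i: True, k: True, l: True, y: False}
  {y: True, k: True, l: True, i: False}


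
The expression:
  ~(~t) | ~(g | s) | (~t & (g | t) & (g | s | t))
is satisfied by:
  {t: True, g: True, s: False}
  {t: True, s: False, g: False}
  {g: True, s: False, t: False}
  {g: False, s: False, t: False}
  {t: True, g: True, s: True}
  {t: True, s: True, g: False}
  {g: True, s: True, t: False}


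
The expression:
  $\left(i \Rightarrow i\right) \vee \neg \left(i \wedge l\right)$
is always true.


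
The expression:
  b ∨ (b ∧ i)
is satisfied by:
  {b: True}


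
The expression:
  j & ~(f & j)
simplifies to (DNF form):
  j & ~f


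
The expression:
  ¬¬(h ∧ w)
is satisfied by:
  {h: True, w: True}


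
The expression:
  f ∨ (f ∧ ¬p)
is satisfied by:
  {f: True}


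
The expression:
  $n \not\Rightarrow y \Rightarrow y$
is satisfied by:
  {y: True, n: False}
  {n: False, y: False}
  {n: True, y: True}


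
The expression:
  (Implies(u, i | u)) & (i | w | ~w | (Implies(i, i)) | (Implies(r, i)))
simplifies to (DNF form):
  True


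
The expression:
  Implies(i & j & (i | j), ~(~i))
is always true.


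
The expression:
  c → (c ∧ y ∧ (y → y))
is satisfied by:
  {y: True, c: False}
  {c: False, y: False}
  {c: True, y: True}


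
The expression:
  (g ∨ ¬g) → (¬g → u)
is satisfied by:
  {g: True, u: True}
  {g: True, u: False}
  {u: True, g: False}


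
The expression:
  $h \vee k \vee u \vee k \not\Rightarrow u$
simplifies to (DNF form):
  $h \vee k \vee u$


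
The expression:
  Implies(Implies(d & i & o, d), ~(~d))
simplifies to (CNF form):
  d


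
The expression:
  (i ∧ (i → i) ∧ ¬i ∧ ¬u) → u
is always true.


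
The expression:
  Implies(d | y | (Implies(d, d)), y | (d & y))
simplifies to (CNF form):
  y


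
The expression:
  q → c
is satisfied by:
  {c: True, q: False}
  {q: False, c: False}
  {q: True, c: True}


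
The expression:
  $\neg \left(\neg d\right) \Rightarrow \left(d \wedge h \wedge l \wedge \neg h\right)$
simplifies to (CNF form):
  $\neg d$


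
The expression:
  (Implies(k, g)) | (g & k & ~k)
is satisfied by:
  {g: True, k: False}
  {k: False, g: False}
  {k: True, g: True}


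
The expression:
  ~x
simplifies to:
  ~x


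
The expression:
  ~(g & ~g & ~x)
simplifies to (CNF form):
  True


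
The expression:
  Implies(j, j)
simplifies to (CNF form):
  True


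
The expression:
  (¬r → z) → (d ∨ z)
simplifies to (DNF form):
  d ∨ z ∨ ¬r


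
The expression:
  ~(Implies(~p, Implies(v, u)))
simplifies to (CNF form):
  v & ~p & ~u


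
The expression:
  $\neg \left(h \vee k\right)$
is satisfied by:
  {h: False, k: False}


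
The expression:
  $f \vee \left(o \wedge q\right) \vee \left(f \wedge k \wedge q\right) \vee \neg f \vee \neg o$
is always true.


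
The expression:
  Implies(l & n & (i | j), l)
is always true.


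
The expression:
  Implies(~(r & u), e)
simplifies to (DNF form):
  e | (r & u)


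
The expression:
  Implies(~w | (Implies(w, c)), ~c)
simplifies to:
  ~c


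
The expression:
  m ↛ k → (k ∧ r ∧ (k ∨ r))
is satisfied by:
  {k: True, m: False}
  {m: False, k: False}
  {m: True, k: True}


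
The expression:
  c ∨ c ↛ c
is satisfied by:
  {c: True}


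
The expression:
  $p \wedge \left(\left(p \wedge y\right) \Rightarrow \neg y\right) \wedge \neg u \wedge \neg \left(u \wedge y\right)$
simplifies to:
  $p \wedge \neg u \wedge \neg y$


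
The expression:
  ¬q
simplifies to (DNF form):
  ¬q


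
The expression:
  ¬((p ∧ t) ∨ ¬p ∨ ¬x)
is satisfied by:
  {p: True, x: True, t: False}


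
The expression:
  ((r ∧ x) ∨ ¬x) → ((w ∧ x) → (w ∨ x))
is always true.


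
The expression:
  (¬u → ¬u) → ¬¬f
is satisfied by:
  {f: True}


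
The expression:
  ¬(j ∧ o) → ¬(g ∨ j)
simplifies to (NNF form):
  (j ∧ o) ∨ (¬g ∧ ¬j)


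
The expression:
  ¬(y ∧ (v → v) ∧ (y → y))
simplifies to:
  ¬y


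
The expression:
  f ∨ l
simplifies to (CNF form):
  f ∨ l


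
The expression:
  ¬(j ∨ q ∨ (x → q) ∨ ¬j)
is never true.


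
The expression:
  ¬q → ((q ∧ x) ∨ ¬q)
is always true.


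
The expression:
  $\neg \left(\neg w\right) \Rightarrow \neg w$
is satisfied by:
  {w: False}


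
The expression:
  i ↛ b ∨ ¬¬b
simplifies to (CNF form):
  b ∨ i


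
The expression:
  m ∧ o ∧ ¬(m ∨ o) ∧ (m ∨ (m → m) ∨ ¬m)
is never true.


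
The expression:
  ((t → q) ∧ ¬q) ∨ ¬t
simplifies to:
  ¬t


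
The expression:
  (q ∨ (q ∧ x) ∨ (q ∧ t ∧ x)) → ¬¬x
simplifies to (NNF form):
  x ∨ ¬q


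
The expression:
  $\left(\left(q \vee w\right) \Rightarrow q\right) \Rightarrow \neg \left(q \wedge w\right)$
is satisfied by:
  {w: False, q: False}
  {q: True, w: False}
  {w: True, q: False}


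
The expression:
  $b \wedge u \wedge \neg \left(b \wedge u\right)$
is never true.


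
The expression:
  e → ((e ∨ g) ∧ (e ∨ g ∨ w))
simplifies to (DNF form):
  True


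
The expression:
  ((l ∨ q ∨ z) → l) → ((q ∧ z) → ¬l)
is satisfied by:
  {l: False, q: False, z: False}
  {z: True, l: False, q: False}
  {q: True, l: False, z: False}
  {z: True, q: True, l: False}
  {l: True, z: False, q: False}
  {z: True, l: True, q: False}
  {q: True, l: True, z: False}


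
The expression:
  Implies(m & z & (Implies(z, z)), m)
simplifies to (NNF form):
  True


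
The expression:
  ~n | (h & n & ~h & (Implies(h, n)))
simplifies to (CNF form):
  ~n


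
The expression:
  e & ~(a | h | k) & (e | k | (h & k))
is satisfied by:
  {e: True, h: False, k: False, a: False}


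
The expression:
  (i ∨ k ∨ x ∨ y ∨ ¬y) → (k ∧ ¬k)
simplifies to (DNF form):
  False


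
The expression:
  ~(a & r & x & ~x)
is always true.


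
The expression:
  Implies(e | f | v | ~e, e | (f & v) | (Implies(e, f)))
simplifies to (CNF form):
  True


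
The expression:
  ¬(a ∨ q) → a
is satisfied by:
  {a: True, q: True}
  {a: True, q: False}
  {q: True, a: False}


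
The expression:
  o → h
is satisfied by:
  {h: True, o: False}
  {o: False, h: False}
  {o: True, h: True}


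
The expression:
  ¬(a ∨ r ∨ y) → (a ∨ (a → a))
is always true.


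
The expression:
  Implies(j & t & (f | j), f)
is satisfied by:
  {f: True, t: False, j: False}
  {f: False, t: False, j: False}
  {j: True, f: True, t: False}
  {j: True, f: False, t: False}
  {t: True, f: True, j: False}
  {t: True, f: False, j: False}
  {t: True, j: True, f: True}


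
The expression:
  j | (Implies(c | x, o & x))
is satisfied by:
  {j: True, o: True, c: False, x: False}
  {j: True, c: False, o: False, x: False}
  {x: True, j: True, o: True, c: False}
  {x: True, j: True, c: False, o: False}
  {j: True, o: True, c: True, x: False}
  {j: True, c: True, o: False, x: False}
  {j: True, x: True, c: True, o: True}
  {j: True, x: True, c: True, o: False}
  {o: True, x: False, c: False, j: False}
  {x: False, c: False, o: False, j: False}
  {o: True, x: True, c: False, j: False}
  {o: True, x: True, c: True, j: False}


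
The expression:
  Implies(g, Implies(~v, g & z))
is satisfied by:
  {z: True, v: True, g: False}
  {z: True, g: False, v: False}
  {v: True, g: False, z: False}
  {v: False, g: False, z: False}
  {z: True, v: True, g: True}
  {z: True, g: True, v: False}
  {v: True, g: True, z: False}


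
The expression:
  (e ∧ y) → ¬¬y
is always true.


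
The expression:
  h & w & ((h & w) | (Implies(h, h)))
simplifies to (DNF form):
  h & w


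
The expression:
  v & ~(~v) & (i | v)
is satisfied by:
  {v: True}


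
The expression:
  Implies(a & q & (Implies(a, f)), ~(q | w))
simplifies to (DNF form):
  ~a | ~f | ~q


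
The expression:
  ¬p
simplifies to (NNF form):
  ¬p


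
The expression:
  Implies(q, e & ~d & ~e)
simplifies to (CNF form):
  ~q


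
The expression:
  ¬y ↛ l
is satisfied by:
  {l: True, y: False}
  {y: False, l: False}
  {y: True, l: True}


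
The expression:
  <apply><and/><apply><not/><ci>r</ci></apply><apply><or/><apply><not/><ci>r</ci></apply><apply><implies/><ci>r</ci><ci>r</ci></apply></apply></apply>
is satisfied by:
  {r: False}


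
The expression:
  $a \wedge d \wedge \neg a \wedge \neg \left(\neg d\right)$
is never true.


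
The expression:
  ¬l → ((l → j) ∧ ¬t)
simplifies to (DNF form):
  l ∨ ¬t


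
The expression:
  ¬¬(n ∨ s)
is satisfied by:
  {n: True, s: True}
  {n: True, s: False}
  {s: True, n: False}


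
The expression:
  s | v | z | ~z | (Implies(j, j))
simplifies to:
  True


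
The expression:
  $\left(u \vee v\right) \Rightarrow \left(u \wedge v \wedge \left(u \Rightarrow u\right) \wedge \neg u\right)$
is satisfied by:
  {u: False, v: False}


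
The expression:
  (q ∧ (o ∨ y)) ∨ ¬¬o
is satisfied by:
  {q: True, o: True, y: True}
  {q: True, o: True, y: False}
  {o: True, y: True, q: False}
  {o: True, y: False, q: False}
  {q: True, y: True, o: False}


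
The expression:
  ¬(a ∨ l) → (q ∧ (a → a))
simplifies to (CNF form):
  a ∨ l ∨ q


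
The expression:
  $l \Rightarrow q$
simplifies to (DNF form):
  $q \vee \neg l$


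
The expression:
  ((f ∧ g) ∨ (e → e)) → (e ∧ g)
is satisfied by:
  {e: True, g: True}


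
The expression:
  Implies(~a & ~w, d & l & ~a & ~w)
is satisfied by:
  {a: True, d: True, w: True, l: True}
  {a: True, d: True, w: True, l: False}
  {a: True, w: True, l: True, d: False}
  {a: True, w: True, l: False, d: False}
  {a: True, d: True, l: True, w: False}
  {a: True, d: True, l: False, w: False}
  {a: True, l: True, w: False, d: False}
  {a: True, l: False, w: False, d: False}
  {d: True, w: True, l: True, a: False}
  {d: True, w: True, l: False, a: False}
  {w: True, l: True, a: False, d: False}
  {w: True, a: False, l: False, d: False}
  {d: True, l: True, a: False, w: False}


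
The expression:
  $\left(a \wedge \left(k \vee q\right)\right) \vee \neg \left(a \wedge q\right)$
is always true.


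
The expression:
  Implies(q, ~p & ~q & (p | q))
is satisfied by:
  {q: False}


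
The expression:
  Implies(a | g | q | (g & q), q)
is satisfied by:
  {q: True, a: False, g: False}
  {q: True, g: True, a: False}
  {q: True, a: True, g: False}
  {q: True, g: True, a: True}
  {g: False, a: False, q: False}


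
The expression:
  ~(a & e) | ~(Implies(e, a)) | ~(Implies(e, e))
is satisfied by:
  {e: False, a: False}
  {a: True, e: False}
  {e: True, a: False}


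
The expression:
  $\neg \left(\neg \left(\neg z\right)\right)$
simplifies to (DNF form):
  $\neg z$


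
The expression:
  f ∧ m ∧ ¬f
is never true.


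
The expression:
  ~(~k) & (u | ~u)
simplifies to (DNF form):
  k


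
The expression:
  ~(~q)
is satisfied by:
  {q: True}


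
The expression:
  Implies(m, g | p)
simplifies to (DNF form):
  g | p | ~m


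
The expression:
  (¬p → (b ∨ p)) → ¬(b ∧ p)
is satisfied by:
  {p: False, b: False}
  {b: True, p: False}
  {p: True, b: False}


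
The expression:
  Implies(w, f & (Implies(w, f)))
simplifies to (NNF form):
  f | ~w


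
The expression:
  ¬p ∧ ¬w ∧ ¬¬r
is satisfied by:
  {r: True, w: False, p: False}


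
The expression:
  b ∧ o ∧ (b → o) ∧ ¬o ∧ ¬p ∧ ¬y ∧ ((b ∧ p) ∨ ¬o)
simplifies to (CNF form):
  False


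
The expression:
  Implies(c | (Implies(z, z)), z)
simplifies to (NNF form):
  z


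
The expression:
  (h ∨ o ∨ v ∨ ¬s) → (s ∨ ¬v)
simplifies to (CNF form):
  s ∨ ¬v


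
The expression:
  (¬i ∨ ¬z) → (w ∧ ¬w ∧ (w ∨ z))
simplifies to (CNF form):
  i ∧ z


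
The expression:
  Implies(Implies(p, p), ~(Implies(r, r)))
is never true.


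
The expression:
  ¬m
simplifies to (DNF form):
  ¬m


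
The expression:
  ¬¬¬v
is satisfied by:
  {v: False}


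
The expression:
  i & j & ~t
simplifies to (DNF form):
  i & j & ~t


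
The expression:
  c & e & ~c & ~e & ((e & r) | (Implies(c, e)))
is never true.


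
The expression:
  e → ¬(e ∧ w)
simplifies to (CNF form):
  ¬e ∨ ¬w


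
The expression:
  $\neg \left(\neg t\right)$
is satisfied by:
  {t: True}


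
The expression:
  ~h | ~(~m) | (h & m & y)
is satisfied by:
  {m: True, h: False}
  {h: False, m: False}
  {h: True, m: True}


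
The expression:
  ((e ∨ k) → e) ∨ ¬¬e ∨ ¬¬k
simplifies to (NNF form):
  True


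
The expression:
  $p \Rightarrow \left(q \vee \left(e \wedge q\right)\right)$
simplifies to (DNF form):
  $q \vee \neg p$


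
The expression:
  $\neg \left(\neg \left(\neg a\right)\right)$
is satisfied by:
  {a: False}


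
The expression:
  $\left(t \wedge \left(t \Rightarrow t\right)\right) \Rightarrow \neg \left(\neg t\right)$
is always true.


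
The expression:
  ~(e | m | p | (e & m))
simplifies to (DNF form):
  ~e & ~m & ~p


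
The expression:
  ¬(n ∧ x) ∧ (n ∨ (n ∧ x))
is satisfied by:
  {n: True, x: False}


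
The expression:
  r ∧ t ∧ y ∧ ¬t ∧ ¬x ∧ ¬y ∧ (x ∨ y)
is never true.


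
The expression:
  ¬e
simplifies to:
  ¬e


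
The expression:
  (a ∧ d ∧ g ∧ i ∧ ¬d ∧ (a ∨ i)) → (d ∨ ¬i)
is always true.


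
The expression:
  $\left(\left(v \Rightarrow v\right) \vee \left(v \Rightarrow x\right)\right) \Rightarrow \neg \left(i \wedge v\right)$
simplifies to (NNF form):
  $\neg i \vee \neg v$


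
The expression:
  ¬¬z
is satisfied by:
  {z: True}


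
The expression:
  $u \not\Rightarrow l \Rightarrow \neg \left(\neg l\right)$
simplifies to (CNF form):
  $l \vee \neg u$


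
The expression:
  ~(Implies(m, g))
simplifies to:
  m & ~g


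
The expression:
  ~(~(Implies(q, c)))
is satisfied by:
  {c: True, q: False}
  {q: False, c: False}
  {q: True, c: True}


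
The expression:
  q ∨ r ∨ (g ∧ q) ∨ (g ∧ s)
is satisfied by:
  {r: True, q: True, s: True, g: True}
  {r: True, q: True, s: True, g: False}
  {r: True, q: True, g: True, s: False}
  {r: True, q: True, g: False, s: False}
  {r: True, s: True, g: True, q: False}
  {r: True, s: True, g: False, q: False}
  {r: True, s: False, g: True, q: False}
  {r: True, s: False, g: False, q: False}
  {q: True, s: True, g: True, r: False}
  {q: True, s: True, g: False, r: False}
  {q: True, g: True, s: False, r: False}
  {q: True, g: False, s: False, r: False}
  {s: True, g: True, q: False, r: False}


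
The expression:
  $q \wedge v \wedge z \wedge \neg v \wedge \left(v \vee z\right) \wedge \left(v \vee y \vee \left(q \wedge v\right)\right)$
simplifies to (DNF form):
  $\text{False}$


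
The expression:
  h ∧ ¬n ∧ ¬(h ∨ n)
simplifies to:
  False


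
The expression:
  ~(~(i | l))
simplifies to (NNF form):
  i | l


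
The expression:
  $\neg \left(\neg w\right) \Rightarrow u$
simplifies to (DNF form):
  $u \vee \neg w$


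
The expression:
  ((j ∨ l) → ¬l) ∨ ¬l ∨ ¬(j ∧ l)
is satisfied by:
  {l: False, j: False}
  {j: True, l: False}
  {l: True, j: False}


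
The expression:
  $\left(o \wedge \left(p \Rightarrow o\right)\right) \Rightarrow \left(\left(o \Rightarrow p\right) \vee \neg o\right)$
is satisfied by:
  {p: True, o: False}
  {o: False, p: False}
  {o: True, p: True}


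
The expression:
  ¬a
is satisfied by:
  {a: False}


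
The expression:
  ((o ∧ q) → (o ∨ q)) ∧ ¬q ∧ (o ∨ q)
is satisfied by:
  {o: True, q: False}


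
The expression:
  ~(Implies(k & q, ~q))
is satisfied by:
  {q: True, k: True}


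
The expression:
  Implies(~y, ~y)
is always true.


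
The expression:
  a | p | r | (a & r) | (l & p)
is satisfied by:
  {r: True, a: True, p: True}
  {r: True, a: True, p: False}
  {r: True, p: True, a: False}
  {r: True, p: False, a: False}
  {a: True, p: True, r: False}
  {a: True, p: False, r: False}
  {p: True, a: False, r: False}


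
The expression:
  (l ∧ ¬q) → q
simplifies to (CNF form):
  q ∨ ¬l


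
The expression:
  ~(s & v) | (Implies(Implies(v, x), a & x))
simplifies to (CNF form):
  a | ~s | ~v | ~x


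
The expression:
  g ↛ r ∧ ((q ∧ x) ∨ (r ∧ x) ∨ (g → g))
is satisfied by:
  {g: True, r: False}


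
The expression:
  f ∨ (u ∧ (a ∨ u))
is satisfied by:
  {u: True, f: True}
  {u: True, f: False}
  {f: True, u: False}


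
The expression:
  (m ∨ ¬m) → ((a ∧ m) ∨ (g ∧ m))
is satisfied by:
  {m: True, a: True, g: True}
  {m: True, a: True, g: False}
  {m: True, g: True, a: False}


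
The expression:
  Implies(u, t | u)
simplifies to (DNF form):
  True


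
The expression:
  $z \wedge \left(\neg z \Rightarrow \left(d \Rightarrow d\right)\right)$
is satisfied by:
  {z: True}


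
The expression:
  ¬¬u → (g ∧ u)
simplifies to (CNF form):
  g ∨ ¬u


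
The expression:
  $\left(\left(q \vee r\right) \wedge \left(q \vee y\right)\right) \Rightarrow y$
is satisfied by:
  {y: True, q: False}
  {q: False, y: False}
  {q: True, y: True}


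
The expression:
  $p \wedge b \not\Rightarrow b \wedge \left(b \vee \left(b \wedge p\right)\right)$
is never true.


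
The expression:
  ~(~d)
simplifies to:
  d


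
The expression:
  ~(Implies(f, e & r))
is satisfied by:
  {f: True, e: False, r: False}
  {r: True, f: True, e: False}
  {e: True, f: True, r: False}


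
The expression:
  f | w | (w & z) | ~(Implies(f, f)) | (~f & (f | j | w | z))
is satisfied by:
  {f: True, z: True, w: True, j: True}
  {f: True, z: True, w: True, j: False}
  {f: True, z: True, j: True, w: False}
  {f: True, z: True, j: False, w: False}
  {f: True, w: True, j: True, z: False}
  {f: True, w: True, j: False, z: False}
  {f: True, w: False, j: True, z: False}
  {f: True, w: False, j: False, z: False}
  {z: True, w: True, j: True, f: False}
  {z: True, w: True, j: False, f: False}
  {z: True, j: True, w: False, f: False}
  {z: True, j: False, w: False, f: False}
  {w: True, j: True, z: False, f: False}
  {w: True, z: False, j: False, f: False}
  {j: True, z: False, w: False, f: False}


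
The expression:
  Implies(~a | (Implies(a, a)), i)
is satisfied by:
  {i: True}


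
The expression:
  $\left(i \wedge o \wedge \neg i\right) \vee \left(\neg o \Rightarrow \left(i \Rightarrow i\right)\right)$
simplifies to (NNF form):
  $\text{True}$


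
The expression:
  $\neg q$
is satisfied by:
  {q: False}


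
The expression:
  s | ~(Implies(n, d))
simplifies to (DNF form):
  s | (n & ~d)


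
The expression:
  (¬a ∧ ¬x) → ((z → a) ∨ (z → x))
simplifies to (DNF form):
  a ∨ x ∨ ¬z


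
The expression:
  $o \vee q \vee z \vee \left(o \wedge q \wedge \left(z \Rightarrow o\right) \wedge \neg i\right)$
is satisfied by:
  {q: True, z: True, o: True}
  {q: True, z: True, o: False}
  {q: True, o: True, z: False}
  {q: True, o: False, z: False}
  {z: True, o: True, q: False}
  {z: True, o: False, q: False}
  {o: True, z: False, q: False}


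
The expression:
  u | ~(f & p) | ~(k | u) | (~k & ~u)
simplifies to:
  u | ~f | ~k | ~p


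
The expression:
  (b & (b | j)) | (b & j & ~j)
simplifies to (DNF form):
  b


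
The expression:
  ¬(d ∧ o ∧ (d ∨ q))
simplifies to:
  ¬d ∨ ¬o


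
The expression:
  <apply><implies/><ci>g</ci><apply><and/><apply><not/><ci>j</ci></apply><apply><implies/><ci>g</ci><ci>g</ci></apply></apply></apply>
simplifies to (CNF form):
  <apply><or/><apply><not/><ci>g</ci></apply><apply><not/><ci>j</ci></apply></apply>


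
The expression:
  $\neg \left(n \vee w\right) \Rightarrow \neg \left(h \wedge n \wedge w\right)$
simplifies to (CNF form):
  $\text{True}$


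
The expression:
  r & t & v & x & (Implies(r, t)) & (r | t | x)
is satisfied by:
  {t: True, r: True, x: True, v: True}


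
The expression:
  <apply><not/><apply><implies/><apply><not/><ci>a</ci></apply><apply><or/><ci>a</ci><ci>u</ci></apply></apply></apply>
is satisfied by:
  {u: False, a: False}


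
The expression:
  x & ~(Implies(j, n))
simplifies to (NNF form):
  j & x & ~n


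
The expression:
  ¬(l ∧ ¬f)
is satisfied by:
  {f: True, l: False}
  {l: False, f: False}
  {l: True, f: True}


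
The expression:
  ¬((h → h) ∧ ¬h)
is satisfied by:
  {h: True}


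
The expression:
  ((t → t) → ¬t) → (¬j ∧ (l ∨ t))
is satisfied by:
  {t: True, l: True, j: False}
  {t: True, l: False, j: False}
  {j: True, t: True, l: True}
  {j: True, t: True, l: False}
  {l: True, j: False, t: False}


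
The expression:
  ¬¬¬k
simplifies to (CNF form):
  ¬k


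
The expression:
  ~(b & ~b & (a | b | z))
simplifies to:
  True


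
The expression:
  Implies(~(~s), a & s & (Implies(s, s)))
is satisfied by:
  {a: True, s: False}
  {s: False, a: False}
  {s: True, a: True}


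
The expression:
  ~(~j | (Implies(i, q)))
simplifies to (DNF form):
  i & j & ~q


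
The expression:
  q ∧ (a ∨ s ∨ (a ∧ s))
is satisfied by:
  {a: True, s: True, q: True}
  {a: True, q: True, s: False}
  {s: True, q: True, a: False}


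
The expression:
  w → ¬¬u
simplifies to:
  u ∨ ¬w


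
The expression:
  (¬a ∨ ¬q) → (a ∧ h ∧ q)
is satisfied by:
  {a: True, q: True}


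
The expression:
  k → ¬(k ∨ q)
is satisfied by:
  {k: False}


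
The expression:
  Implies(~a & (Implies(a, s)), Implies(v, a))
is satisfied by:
  {a: True, v: False}
  {v: False, a: False}
  {v: True, a: True}


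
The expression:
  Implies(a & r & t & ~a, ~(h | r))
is always true.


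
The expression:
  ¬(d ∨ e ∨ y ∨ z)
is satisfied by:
  {d: False, e: False, z: False, y: False}


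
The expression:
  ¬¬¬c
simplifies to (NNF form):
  ¬c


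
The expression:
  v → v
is always true.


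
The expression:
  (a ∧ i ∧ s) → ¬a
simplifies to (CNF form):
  ¬a ∨ ¬i ∨ ¬s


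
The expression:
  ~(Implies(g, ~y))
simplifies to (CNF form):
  g & y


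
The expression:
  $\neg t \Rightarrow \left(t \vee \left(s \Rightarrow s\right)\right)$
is always true.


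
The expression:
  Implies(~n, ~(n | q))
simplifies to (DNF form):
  n | ~q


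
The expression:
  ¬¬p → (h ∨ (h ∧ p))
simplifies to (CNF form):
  h ∨ ¬p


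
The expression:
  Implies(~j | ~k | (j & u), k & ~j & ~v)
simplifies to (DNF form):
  (j & k & ~j) | (j & k & ~u) | (k & ~j & ~v) | (k & ~u & ~v)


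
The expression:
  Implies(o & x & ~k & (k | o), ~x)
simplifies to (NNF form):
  k | ~o | ~x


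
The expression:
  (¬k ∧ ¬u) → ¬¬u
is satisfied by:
  {k: True, u: True}
  {k: True, u: False}
  {u: True, k: False}


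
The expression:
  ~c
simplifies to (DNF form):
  ~c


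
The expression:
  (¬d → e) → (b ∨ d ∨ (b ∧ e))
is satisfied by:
  {b: True, d: True, e: False}
  {b: True, e: False, d: False}
  {d: True, e: False, b: False}
  {d: False, e: False, b: False}
  {b: True, d: True, e: True}
  {b: True, e: True, d: False}
  {d: True, e: True, b: False}


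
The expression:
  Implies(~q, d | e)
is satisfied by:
  {d: True, q: True, e: True}
  {d: True, q: True, e: False}
  {d: True, e: True, q: False}
  {d: True, e: False, q: False}
  {q: True, e: True, d: False}
  {q: True, e: False, d: False}
  {e: True, q: False, d: False}


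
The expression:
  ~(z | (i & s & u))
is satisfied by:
  {s: False, u: False, z: False, i: False}
  {i: True, s: False, u: False, z: False}
  {u: True, i: False, s: False, z: False}
  {i: True, u: True, s: False, z: False}
  {s: True, i: False, u: False, z: False}
  {i: True, s: True, u: False, z: False}
  {u: True, s: True, i: False, z: False}


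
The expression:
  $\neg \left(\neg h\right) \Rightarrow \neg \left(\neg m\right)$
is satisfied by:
  {m: True, h: False}
  {h: False, m: False}
  {h: True, m: True}


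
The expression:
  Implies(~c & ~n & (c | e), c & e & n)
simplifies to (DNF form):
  c | n | ~e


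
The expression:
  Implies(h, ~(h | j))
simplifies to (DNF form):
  ~h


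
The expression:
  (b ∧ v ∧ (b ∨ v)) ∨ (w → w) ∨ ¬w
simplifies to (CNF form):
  True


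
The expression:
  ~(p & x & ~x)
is always true.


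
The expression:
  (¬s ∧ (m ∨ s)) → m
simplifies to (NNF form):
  True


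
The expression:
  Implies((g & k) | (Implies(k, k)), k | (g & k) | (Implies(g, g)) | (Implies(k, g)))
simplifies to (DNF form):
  True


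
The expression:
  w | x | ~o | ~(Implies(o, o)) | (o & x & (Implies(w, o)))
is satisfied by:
  {x: True, w: True, o: False}
  {x: True, w: False, o: False}
  {w: True, x: False, o: False}
  {x: False, w: False, o: False}
  {x: True, o: True, w: True}
  {x: True, o: True, w: False}
  {o: True, w: True, x: False}


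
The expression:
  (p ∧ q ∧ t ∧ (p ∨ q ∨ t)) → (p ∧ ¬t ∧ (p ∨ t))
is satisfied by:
  {p: False, t: False, q: False}
  {q: True, p: False, t: False}
  {t: True, p: False, q: False}
  {q: True, t: True, p: False}
  {p: True, q: False, t: False}
  {q: True, p: True, t: False}
  {t: True, p: True, q: False}


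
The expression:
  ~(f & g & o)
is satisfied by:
  {g: False, o: False, f: False}
  {f: True, g: False, o: False}
  {o: True, g: False, f: False}
  {f: True, o: True, g: False}
  {g: True, f: False, o: False}
  {f: True, g: True, o: False}
  {o: True, g: True, f: False}


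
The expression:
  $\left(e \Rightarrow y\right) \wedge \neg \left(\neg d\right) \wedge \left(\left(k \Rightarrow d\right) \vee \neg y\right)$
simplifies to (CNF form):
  $d \wedge \left(y \vee \neg e\right)$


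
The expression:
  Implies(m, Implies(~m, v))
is always true.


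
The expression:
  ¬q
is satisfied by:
  {q: False}


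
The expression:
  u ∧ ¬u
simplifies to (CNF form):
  False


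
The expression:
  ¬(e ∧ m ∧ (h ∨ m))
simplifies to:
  ¬e ∨ ¬m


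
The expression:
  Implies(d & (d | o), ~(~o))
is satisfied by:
  {o: True, d: False}
  {d: False, o: False}
  {d: True, o: True}


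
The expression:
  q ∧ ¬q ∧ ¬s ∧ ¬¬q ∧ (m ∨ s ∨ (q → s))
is never true.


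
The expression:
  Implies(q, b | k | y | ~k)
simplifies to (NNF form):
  True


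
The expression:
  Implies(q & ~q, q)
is always true.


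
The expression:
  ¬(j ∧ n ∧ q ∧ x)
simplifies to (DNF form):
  ¬j ∨ ¬n ∨ ¬q ∨ ¬x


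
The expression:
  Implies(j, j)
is always true.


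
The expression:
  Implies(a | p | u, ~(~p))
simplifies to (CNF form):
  (p | ~a) & (p | ~u)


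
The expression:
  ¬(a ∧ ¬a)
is always true.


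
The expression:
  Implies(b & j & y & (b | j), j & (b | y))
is always true.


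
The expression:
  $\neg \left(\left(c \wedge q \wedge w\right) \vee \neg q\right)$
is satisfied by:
  {q: True, w: False, c: False}
  {c: True, q: True, w: False}
  {w: True, q: True, c: False}


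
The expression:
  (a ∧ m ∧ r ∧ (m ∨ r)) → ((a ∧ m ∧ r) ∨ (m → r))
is always true.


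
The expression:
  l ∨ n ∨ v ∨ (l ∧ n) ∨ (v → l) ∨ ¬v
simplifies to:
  True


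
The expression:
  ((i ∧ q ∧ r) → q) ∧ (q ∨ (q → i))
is always true.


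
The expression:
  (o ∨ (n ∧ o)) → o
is always true.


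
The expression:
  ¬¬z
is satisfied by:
  {z: True}


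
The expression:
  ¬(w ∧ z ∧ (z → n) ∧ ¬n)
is always true.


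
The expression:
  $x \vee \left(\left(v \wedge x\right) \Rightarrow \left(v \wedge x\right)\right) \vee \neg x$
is always true.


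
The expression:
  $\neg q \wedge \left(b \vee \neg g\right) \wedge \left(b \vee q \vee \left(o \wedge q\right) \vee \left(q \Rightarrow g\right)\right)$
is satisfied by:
  {b: True, q: False, g: False}
  {q: False, g: False, b: False}
  {b: True, g: True, q: False}


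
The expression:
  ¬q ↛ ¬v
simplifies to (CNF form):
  v ∧ ¬q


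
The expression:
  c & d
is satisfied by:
  {c: True, d: True}


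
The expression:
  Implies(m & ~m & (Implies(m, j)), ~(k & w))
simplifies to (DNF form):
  True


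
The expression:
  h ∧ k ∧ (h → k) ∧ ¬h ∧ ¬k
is never true.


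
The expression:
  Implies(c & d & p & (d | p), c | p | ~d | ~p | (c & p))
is always true.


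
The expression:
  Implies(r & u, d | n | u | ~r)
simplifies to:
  True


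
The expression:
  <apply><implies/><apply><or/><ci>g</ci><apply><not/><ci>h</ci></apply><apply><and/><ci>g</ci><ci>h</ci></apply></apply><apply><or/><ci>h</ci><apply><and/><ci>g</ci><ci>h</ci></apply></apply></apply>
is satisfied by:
  {h: True}


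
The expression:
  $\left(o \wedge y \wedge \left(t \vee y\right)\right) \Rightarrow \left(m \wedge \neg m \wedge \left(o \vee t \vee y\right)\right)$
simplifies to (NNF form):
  $\neg o \vee \neg y$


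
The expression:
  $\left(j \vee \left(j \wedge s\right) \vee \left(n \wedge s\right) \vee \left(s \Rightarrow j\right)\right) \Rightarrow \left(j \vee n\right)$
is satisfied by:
  {n: True, s: True, j: True}
  {n: True, s: True, j: False}
  {n: True, j: True, s: False}
  {n: True, j: False, s: False}
  {s: True, j: True, n: False}
  {s: True, j: False, n: False}
  {j: True, s: False, n: False}


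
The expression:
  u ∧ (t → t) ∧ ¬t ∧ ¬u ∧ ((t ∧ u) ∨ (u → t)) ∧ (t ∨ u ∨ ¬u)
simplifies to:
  False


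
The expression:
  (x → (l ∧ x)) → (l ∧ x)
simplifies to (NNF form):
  x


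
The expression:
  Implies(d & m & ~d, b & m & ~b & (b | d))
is always true.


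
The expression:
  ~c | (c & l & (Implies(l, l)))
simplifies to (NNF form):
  l | ~c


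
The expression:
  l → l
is always true.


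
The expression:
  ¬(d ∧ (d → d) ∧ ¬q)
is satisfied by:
  {q: True, d: False}
  {d: False, q: False}
  {d: True, q: True}


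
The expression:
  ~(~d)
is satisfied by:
  {d: True}


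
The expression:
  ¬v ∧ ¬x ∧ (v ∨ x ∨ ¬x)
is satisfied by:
  {x: False, v: False}


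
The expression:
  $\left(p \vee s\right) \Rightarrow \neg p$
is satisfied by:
  {p: False}


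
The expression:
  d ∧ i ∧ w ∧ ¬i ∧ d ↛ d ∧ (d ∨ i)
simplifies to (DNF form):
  False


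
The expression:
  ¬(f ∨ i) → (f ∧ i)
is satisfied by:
  {i: True, f: True}
  {i: True, f: False}
  {f: True, i: False}


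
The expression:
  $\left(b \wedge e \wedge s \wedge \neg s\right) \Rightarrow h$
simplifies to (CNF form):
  $\text{True}$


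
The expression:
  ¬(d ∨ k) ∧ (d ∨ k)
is never true.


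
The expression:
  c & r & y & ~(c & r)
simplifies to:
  False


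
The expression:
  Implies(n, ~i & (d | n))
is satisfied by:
  {n: False, i: False}
  {i: True, n: False}
  {n: True, i: False}


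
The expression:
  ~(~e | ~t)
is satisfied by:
  {t: True, e: True}


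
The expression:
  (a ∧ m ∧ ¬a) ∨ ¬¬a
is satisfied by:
  {a: True}


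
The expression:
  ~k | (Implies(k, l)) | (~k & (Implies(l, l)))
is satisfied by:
  {l: True, k: False}
  {k: False, l: False}
  {k: True, l: True}


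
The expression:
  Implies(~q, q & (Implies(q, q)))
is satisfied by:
  {q: True}


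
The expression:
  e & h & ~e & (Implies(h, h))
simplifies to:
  False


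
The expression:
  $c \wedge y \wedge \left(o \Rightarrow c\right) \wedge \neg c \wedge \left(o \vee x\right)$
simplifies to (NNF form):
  $\text{False}$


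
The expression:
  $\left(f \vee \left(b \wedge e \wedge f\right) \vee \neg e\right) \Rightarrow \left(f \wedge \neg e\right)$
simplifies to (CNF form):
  $\left(e \vee f\right) \wedge \left(e \vee \neg e\right) \wedge \left(f \vee \neg f\right) \wedge \left(\neg e \vee \neg f\right)$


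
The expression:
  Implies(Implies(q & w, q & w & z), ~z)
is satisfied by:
  {z: False}


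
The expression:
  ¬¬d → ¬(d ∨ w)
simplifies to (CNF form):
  ¬d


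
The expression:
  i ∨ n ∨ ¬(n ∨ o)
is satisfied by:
  {i: True, n: True, o: False}
  {i: True, o: False, n: False}
  {n: True, o: False, i: False}
  {n: False, o: False, i: False}
  {i: True, n: True, o: True}
  {i: True, o: True, n: False}
  {n: True, o: True, i: False}


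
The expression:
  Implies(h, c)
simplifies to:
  c | ~h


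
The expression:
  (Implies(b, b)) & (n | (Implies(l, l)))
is always true.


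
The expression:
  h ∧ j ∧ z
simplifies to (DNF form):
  h ∧ j ∧ z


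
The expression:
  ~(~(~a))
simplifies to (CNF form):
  ~a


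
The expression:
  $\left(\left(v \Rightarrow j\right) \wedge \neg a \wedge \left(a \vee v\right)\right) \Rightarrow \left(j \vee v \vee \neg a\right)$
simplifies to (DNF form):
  $\text{True}$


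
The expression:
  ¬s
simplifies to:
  ¬s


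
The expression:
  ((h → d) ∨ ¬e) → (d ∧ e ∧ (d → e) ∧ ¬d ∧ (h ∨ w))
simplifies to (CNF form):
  e ∧ h ∧ ¬d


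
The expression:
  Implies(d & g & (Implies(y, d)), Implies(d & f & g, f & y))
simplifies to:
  y | ~d | ~f | ~g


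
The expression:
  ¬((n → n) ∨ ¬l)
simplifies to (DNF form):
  False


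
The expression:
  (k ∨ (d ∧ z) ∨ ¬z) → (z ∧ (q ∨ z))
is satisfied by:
  {z: True}


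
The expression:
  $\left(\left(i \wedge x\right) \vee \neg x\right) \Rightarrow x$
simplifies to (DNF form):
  $x$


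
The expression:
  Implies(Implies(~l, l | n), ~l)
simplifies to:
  ~l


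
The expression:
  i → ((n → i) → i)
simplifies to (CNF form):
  True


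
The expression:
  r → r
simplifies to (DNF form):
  True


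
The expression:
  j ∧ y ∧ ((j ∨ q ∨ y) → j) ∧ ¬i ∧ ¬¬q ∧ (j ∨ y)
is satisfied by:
  {j: True, y: True, q: True, i: False}
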